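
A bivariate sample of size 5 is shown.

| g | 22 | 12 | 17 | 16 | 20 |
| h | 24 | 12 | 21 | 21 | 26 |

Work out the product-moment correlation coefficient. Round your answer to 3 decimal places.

0.915

n = 5, Σg = 87, Σh = 104, Σg² = 1573, Σh² = 2278, Σgh = 1885
nΣgh − ΣgΣh = 9425 − 9048 = 377
nΣg² − (Σg)² = 7865 − 7569 = 296; nΣh² − (Σh)² = 11390 − 10816 = 574
r = 377 / √(296 × 574) = 377 / 412.1941 ≈ 0.915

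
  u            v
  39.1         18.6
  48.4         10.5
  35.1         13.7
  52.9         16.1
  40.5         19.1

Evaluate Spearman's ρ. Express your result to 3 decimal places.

Rank u: 2, 4, 1, 5, 3
Rank v: 4, 1, 2, 3, 5
d = rank(u) − rank(v): -2, 3, -1, 2, -2; Σd² = 22
ρ = 1 − 6Σd² / [n(n²−1)] = 1 − 6×22 / (5×24) = 1 − 132/120 ≈ -0.100

-0.100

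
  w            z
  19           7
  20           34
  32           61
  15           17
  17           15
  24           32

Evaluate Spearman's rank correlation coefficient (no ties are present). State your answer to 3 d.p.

Rank w: 3, 4, 6, 1, 2, 5
Rank z: 1, 5, 6, 3, 2, 4
d = rank(w) − rank(z): 2, -1, 0, -2, 0, 1; Σd² = 10
ρ = 1 − 6Σd² / [n(n²−1)] = 1 − 6×10 / (6×35) = 1 − 60/210 ≈ 0.714

0.714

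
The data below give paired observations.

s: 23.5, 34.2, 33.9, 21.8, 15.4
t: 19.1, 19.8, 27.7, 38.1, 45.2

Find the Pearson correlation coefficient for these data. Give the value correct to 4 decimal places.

-0.7224

n = 5, Σs = 128.8, Σt = 149.9, Σs² = 3583.5, Σt² = 5018.79, Σst = 3591.7
nΣst − ΣsΣt = 17958.5 − 19307.12 = -1348.62
nΣs² − (Σs)² = 17917.5 − 16589.44 = 1328.06; nΣt² − (Σt)² = 25093.95 − 22470.01 = 2623.94
r = -1348.62 / √(1328.06 × 2623.94) = -1348.62 / 1866.7484 ≈ -0.7224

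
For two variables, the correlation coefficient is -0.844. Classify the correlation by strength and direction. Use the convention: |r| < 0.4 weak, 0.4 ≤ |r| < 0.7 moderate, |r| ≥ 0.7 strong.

r = -0.844 < 0 so the relationship is negative.
|r| = 0.844, which falls in the strong range.

strong negative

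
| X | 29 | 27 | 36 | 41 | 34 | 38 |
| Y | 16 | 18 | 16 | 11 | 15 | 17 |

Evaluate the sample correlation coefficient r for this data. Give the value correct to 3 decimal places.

n = 6, ΣX = 205, ΣY = 93, ΣX² = 7147, ΣY² = 1471, ΣXY = 3133
nΣXY − ΣXΣY = 18798 − 19065 = -267
nΣX² − (ΣX)² = 42882 − 42025 = 857; nΣY² − (ΣY)² = 8826 − 8649 = 177
r = -267 / √(857 × 177) = -267 / 389.4727 ≈ -0.686

-0.686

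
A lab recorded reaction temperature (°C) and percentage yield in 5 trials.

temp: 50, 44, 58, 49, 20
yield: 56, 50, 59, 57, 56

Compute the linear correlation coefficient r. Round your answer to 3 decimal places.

n = 5, Σx = 221, Σy = 278, Σx² = 10601, Σy² = 15502, Σxy = 12335
nΣxy − ΣxΣy = 61675 − 61438 = 237
nΣx² − (Σx)² = 53005 − 48841 = 4164; nΣy² − (Σy)² = 77510 − 77284 = 226
r = 237 / √(4164 × 226) = 237 / 970.0845 ≈ 0.244

0.244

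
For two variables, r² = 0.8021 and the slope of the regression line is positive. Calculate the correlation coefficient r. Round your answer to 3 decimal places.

0.896

|r| = √0.8021 = 0.896
The association is positive, so r = 0.896.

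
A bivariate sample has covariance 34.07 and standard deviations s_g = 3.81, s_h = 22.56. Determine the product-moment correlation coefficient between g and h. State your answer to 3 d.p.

0.396

r = Cov(g,h) / (s_g · s_h) = 34.07 / (3.81 × 22.56)
  = 34.07 / 85.9536 ≈ 0.396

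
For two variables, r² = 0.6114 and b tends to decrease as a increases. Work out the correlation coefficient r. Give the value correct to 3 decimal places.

-0.782

|r| = √0.6114 = 0.782
The association is negative, so r = −0.782.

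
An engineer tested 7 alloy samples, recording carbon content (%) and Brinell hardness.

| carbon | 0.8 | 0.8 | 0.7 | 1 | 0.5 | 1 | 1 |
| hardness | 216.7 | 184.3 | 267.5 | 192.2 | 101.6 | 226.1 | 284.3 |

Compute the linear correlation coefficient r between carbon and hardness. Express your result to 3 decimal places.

n = 7, Σx = 5.8, Σy = 1472.7, Σx² = 5.02, Σy² = 331692.73, Σxy = 1261.45
nΣxy − ΣxΣy = 8830.15 − 8541.66 = 288.49
nΣx² − (Σx)² = 35.14 − 33.64 = 1.5; nΣy² − (Σy)² = 2321849.11 − 2168845.29 = 153003.82
r = 288.49 / √(1.5 × 153003.82) = 288.49 / 479.0676 ≈ 0.602

0.602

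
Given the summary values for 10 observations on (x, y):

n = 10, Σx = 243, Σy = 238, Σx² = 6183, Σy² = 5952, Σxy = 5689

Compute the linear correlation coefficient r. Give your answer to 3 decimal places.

r = (nΣxy − ΣxΣy) / √[(nΣx² − (Σx)²)(nΣy² − (Σy)²)]
Numerator: 10×5689 − 243×238 = -944
Denominator: √[(61830 − 59049)(59520 − 56644)] = √[2781 × 2876] = 2828.1011
r = -944 / 2828.1011 ≈ -0.334

-0.334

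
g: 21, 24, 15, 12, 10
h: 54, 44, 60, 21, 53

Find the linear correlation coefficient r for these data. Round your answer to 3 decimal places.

n = 5, Σg = 82, Σh = 232, Σg² = 1486, Σh² = 11702, Σgh = 3872
nΣgh − ΣgΣh = 19360 − 19024 = 336
nΣg² − (Σg)² = 7430 − 6724 = 706; nΣh² − (Σh)² = 58510 − 53824 = 4686
r = 336 / √(706 × 4686) = 336 / 1818.8777 ≈ 0.185

0.185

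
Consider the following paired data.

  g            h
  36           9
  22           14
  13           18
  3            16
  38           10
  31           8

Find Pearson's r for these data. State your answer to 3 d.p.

-0.869

n = 6, Σg = 143, Σh = 75, Σg² = 4363, Σh² = 1021, Σgh = 1542
nΣgh − ΣgΣh = 9252 − 10725 = -1473
nΣg² − (Σg)² = 26178 − 20449 = 5729; nΣh² − (Σh)² = 6126 − 5625 = 501
r = -1473 / √(5729 × 501) = -1473 / 1694.1750 ≈ -0.869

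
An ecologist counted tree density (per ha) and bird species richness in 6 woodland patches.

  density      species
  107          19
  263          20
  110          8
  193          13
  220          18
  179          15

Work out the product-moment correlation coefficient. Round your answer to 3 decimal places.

0.514

n = 6, Σx = 1072, Σy = 93, Σx² = 210408, Σy² = 1543, Σxy = 17327
nΣxy − ΣxΣy = 103962 − 99696 = 4266
nΣx² − (Σx)² = 1262448 − 1149184 = 113264; nΣy² − (Σy)² = 9258 − 8649 = 609
r = 4266 / √(113264 × 609) = 4266 / 8305.2860 ≈ 0.514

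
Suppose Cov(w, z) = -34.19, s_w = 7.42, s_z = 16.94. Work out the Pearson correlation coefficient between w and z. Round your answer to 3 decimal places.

r = Cov(w,z) / (s_w · s_z) = -34.19 / (7.42 × 16.94)
  = -34.19 / 125.6948 ≈ -0.272

-0.272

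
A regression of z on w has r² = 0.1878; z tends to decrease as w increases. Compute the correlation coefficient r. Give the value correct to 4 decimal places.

-0.4334

|r| = √0.1878 = 0.4334
The association is negative, so r = −0.4334.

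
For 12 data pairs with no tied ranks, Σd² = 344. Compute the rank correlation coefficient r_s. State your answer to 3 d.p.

ρ = 1 − 6Σd² / [n(n²−1)] = 1 − 6×344 / (12×143)
  = 1 − 2064/1716 = 1 − 1.2028 ≈ -0.203

-0.203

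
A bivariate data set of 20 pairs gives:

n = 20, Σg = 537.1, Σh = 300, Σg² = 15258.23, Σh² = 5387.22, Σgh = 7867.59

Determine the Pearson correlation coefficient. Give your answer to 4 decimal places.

-0.2196

r = (nΣgh − ΣgΣh) / √[(nΣg² − (Σg)²)(nΣh² − (Σh)²)]
Numerator: 20×7867.59 − 537.1×300 = -3778.2
Denominator: √[(305164.6 − 288476.41)(107744.4 − 90000)] = √[16688.19 × 17744.4] = 17208.1934
r = -3778.2 / 17208.1934 ≈ -0.2196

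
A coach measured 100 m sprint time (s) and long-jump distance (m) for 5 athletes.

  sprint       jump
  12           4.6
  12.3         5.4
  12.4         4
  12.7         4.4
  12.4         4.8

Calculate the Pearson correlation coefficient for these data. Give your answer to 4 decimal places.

-0.2540

n = 5, Σx = 61.8, Σy = 23.2, Σx² = 764.1, Σy² = 108.72, Σxy = 286.62
nΣxy − ΣxΣy = 1433.1 − 1433.76 = -0.66
nΣx² − (Σx)² = 3820.5 − 3819.24 = 1.26; nΣy² − (Σy)² = 543.6 − 538.24 = 5.36
r = -0.66 / √(1.26 × 5.36) = -0.66 / 2.5988 ≈ -0.2540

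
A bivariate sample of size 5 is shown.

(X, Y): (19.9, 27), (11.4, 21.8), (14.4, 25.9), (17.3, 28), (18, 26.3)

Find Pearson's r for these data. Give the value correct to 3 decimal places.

0.846

n = 5, ΣX = 81, ΣY = 129, ΣX² = 1356.62, ΣY² = 3350.74, ΣXY = 2116.58
nΣXY − ΣXΣY = 10582.9 − 10449 = 133.9
nΣX² − (ΣX)² = 6783.1 − 6561 = 222.1; nΣY² − (ΣY)² = 16753.7 − 16641 = 112.7
r = 133.9 / √(222.1 × 112.7) = 133.9 / 158.2108 ≈ 0.846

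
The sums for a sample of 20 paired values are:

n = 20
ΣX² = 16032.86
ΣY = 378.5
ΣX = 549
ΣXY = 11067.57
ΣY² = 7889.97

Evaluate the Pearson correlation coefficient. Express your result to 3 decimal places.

r = (nΣXY − ΣXΣY) / √[(nΣX² − (ΣX)²)(nΣY² − (ΣY)²)]
Numerator: 20×11067.57 − 549×378.5 = 13554.9
Denominator: √[(320657.2 − 301401)(157799.4 − 143262.25)] = √[19256.2 × 14537.15] = 16731.1168
r = 13554.9 / 16731.1168 ≈ 0.810

0.810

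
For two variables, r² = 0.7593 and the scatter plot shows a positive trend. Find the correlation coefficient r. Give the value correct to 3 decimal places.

|r| = √0.7593 = 0.871
The association is positive, so r = 0.871.

0.871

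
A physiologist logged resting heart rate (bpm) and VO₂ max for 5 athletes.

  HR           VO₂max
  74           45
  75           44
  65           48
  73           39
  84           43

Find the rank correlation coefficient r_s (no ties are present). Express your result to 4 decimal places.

-0.4000

Rank HR: 3, 4, 1, 2, 5
Rank VO₂max: 4, 3, 5, 1, 2
d = rank(HR) − rank(VO₂max): -1, 1, -4, 1, 3; Σd² = 28
ρ = 1 − 6Σd² / [n(n²−1)] = 1 − 6×28 / (5×24) = 1 − 168/120 ≈ -0.4000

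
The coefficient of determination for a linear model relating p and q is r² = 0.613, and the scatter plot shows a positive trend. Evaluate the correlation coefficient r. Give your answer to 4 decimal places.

|r| = √0.613 = 0.7829
The association is positive, so r = 0.7829.

0.7829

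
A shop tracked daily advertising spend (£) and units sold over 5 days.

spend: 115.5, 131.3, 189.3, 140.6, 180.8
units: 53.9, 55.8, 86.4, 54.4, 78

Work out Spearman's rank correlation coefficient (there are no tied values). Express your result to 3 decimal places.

Rank spend: 1, 2, 5, 3, 4
Rank units: 1, 3, 5, 2, 4
d = rank(spend) − rank(units): 0, -1, 0, 1, 0; Σd² = 2
ρ = 1 − 6Σd² / [n(n²−1)] = 1 − 6×2 / (5×24) = 1 − 12/120 ≈ 0.900

0.900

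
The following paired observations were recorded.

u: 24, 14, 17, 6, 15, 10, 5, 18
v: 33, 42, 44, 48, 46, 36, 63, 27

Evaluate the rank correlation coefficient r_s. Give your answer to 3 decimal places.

Rank u: 8, 4, 6, 2, 5, 3, 1, 7
Rank v: 2, 4, 5, 7, 6, 3, 8, 1
d = rank(u) − rank(v): 6, 0, 1, -5, -1, 0, -7, 6; Σd² = 148
ρ = 1 − 6Σd² / [n(n²−1)] = 1 − 6×148 / (8×63) = 1 − 888/504 ≈ -0.762

-0.762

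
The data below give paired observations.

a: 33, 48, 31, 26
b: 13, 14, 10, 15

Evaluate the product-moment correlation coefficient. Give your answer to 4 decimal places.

0.1141

n = 4, Σa = 138, Σb = 52, Σa² = 5030, Σb² = 690, Σab = 1801
nΣab − ΣaΣb = 7204 − 7176 = 28
nΣa² − (Σa)² = 20120 − 19044 = 1076; nΣb² − (Σb)² = 2760 − 2704 = 56
r = 28 / √(1076 × 56) = 28 / 245.4710 ≈ 0.1141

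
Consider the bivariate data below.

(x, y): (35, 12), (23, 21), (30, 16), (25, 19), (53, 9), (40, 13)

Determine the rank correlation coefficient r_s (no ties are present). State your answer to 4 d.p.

-0.9429

Rank x: 4, 1, 3, 2, 6, 5
Rank y: 2, 6, 4, 5, 1, 3
d = rank(x) − rank(y): 2, -5, -1, -3, 5, 2; Σd² = 68
ρ = 1 − 6Σd² / [n(n²−1)] = 1 − 6×68 / (6×35) = 1 − 408/210 ≈ -0.9429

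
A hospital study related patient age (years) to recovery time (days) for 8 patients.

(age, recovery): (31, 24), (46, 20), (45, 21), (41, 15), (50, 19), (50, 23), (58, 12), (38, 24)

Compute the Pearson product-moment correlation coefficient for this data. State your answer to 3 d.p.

-0.629

n = 8, Σx = 359, Σy = 158, Σx² = 16591, Σy² = 3252, Σxy = 6932
nΣxy − ΣxΣy = 55456 − 56722 = -1266
nΣx² − (Σx)² = 132728 − 128881 = 3847; nΣy² − (Σy)² = 26016 − 24964 = 1052
r = -1266 / √(3847 × 1052) = -1266 / 2011.7266 ≈ -0.629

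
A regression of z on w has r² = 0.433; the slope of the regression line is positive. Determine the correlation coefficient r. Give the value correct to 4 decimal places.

0.6580

|r| = √0.433 = 0.6580
The association is positive, so r = 0.6580.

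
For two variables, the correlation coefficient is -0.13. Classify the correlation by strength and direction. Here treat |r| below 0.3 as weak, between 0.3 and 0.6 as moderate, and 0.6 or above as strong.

weak negative

r = -0.13 < 0 so the relationship is negative.
|r| = 0.13, which falls in the weak range.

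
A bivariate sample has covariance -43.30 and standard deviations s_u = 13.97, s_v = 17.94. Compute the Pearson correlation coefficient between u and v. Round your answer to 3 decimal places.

r = Cov(u,v) / (s_u · s_v) = -43.30 / (13.97 × 17.94)
  = -43.30 / 250.6218 ≈ -0.173

-0.173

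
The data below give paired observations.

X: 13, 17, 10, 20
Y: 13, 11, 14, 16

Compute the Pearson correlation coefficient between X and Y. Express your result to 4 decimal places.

0.2185

n = 4, ΣX = 60, ΣY = 54, ΣX² = 958, ΣY² = 742, ΣXY = 816
nΣXY − ΣXΣY = 3264 − 3240 = 24
nΣX² − (ΣX)² = 3832 − 3600 = 232; nΣY² − (ΣY)² = 2968 − 2916 = 52
r = 24 / √(232 × 52) = 24 / 109.8362 ≈ 0.2185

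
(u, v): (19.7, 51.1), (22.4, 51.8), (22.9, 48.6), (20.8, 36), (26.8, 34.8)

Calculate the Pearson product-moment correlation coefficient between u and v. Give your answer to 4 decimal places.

n = 5, Σu = 112.6, Σv = 222.3, Σu² = 2565.14, Σv² = 10163.45, Σuv = 4961.37
nΣuv − ΣuΣv = 24806.85 − 25030.98 = -224.13
nΣu² − (Σu)² = 12825.7 − 12678.76 = 146.94; nΣv² − (Σv)² = 50817.25 − 49417.29 = 1399.96
r = -224.13 / √(146.94 × 1399.96) = -224.13 / 453.5528 ≈ -0.4942

-0.4942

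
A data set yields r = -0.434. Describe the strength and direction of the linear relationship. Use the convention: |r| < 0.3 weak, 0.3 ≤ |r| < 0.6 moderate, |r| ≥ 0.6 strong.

r = -0.434 < 0 so the relationship is negative.
|r| = 0.434, which falls in the moderate range.

moderate negative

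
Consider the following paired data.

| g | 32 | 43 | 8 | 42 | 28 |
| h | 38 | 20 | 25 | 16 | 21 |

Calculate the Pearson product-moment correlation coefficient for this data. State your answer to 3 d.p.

n = 5, Σg = 153, Σh = 120, Σg² = 5485, Σh² = 3166, Σgh = 3536
nΣgh − ΣgΣh = 17680 − 18360 = -680
nΣg² − (Σg)² = 27425 − 23409 = 4016; nΣh² − (Σh)² = 15830 − 14400 = 1430
r = -680 / √(4016 × 1430) = -680 / 2396.4307 ≈ -0.284

-0.284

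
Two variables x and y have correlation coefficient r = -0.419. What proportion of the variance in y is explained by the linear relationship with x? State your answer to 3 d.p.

r² = (-0.419)² = 0.176

0.176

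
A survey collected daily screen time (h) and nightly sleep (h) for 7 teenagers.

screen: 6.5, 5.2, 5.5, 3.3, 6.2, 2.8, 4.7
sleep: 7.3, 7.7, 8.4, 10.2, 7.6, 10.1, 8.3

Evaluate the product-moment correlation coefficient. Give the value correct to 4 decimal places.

n = 7, Σx = 34.2, Σy = 59.6, Σx² = 178.8, Σy² = 515.84, Σxy = 281.76
nΣxy − ΣxΣy = 1972.32 − 2038.32 = -66
nΣx² − (Σx)² = 1251.6 − 1169.64 = 81.96; nΣy² − (Σy)² = 3610.88 − 3552.16 = 58.72
r = -66 / √(81.96 × 58.72) = -66 / 69.3736 ≈ -0.9514

-0.9514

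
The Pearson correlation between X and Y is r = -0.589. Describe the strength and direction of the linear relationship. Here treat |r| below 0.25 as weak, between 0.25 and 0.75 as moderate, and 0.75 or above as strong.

moderate negative

r = -0.589 < 0 so the relationship is negative.
|r| = 0.589, which falls in the moderate range.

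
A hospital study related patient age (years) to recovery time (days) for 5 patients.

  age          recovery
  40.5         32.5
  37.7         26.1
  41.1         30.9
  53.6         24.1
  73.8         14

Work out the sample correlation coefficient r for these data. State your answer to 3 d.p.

-0.917

n = 5, Σx = 246.7, Σy = 127.6, Σx² = 13070.15, Σy² = 3469.08, Σxy = 5895.17
nΣxy − ΣxΣy = 29475.85 − 31478.92 = -2003.07
nΣx² − (Σx)² = 65350.75 − 60860.89 = 4489.86; nΣy² − (Σy)² = 17345.4 − 16281.76 = 1063.64
r = -2003.07 / √(4489.86 × 1063.64) = -2003.07 / 2185.3134 ≈ -0.917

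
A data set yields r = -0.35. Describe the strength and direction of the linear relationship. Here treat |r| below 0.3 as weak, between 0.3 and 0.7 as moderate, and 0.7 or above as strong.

r = -0.35 < 0 so the relationship is negative.
|r| = 0.35, which falls in the moderate range.

moderate negative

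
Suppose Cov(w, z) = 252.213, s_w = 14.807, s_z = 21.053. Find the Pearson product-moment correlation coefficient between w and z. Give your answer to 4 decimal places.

0.8091

r = Cov(w,z) / (s_w · s_z) = 252.213 / (14.807 × 21.053)
  = 252.213 / 311.7318 ≈ 0.8091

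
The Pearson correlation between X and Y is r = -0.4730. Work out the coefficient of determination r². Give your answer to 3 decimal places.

0.224

r² = (-0.4730)² = 0.224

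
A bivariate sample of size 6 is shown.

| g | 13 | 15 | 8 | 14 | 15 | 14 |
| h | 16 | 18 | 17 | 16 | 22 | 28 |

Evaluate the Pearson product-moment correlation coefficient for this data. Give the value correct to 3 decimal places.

0.313

n = 6, Σg = 79, Σh = 117, Σg² = 1075, Σh² = 2393, Σgh = 1560
nΣgh − ΣgΣh = 9360 − 9243 = 117
nΣg² − (Σg)² = 6450 − 6241 = 209; nΣh² − (Σh)² = 14358 − 13689 = 669
r = 117 / √(209 × 669) = 117 / 373.9265 ≈ 0.313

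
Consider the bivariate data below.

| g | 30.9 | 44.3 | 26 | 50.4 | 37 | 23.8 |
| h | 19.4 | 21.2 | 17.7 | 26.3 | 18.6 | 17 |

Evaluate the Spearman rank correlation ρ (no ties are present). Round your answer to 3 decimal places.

Rank g: 3, 5, 2, 6, 4, 1
Rank h: 4, 5, 2, 6, 3, 1
d = rank(g) − rank(h): -1, 0, 0, 0, 1, 0; Σd² = 2
ρ = 1 − 6Σd² / [n(n²−1)] = 1 − 6×2 / (6×35) = 1 − 12/210 ≈ 0.943

0.943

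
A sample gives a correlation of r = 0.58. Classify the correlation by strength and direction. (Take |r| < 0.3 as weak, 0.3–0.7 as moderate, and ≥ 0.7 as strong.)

moderate positive

r = 0.58 > 0 so the relationship is positive.
|r| = 0.58, which falls in the moderate range.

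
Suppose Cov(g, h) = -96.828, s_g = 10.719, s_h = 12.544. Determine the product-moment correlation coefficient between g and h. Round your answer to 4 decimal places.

-0.7201

r = Cov(g,h) / (s_g · s_h) = -96.828 / (10.719 × 12.544)
  = -96.828 / 134.4591 ≈ -0.7201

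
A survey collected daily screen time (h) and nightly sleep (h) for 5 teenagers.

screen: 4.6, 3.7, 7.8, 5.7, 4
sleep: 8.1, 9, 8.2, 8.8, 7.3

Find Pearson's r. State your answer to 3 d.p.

0.058

n = 5, Σx = 25.8, Σy = 41.4, Σx² = 144.18, Σy² = 344.58, Σxy = 213.88
nΣxy − ΣxΣy = 1069.4 − 1068.12 = 1.28
nΣx² − (Σx)² = 720.9 − 665.64 = 55.26; nΣy² − (Σy)² = 1722.9 − 1713.96 = 8.94
r = 1.28 / √(55.26 × 8.94) = 1.28 / 22.2267 ≈ 0.058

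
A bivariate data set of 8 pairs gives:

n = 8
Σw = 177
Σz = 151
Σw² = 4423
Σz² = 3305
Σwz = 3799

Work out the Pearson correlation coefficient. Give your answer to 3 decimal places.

r = (nΣwz − ΣwΣz) / √[(nΣw² − (Σw)²)(nΣz² − (Σz)²)]
Numerator: 8×3799 − 177×151 = 3665
Denominator: √[(35384 − 31329)(26440 − 22801)] = √[4055 × 3639] = 3841.3728
r = 3665 / 3841.3728 ≈ 0.954

0.954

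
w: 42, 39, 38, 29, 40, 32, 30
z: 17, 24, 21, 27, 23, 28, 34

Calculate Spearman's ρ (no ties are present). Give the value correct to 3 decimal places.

Rank w: 7, 5, 4, 1, 6, 3, 2
Rank z: 1, 4, 2, 5, 3, 6, 7
d = rank(w) − rank(z): 6, 1, 2, -4, 3, -3, -5; Σd² = 100
ρ = 1 − 6Σd² / [n(n²−1)] = 1 − 6×100 / (7×48) = 1 − 600/336 ≈ -0.786

-0.786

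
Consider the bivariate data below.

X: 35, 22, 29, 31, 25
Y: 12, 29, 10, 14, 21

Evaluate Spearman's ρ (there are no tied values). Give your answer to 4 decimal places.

-0.7000

Rank X: 5, 1, 3, 4, 2
Rank Y: 2, 5, 1, 3, 4
d = rank(X) − rank(Y): 3, -4, 2, 1, -2; Σd² = 34
ρ = 1 − 6Σd² / [n(n²−1)] = 1 − 6×34 / (5×24) = 1 − 204/120 ≈ -0.7000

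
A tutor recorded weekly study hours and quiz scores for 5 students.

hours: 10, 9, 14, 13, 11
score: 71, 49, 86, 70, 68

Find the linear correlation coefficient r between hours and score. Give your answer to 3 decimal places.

n = 5, Σx = 57, Σy = 344, Σx² = 667, Σy² = 24362, Σxy = 4013
nΣxy − ΣxΣy = 20065 − 19608 = 457
nΣx² − (Σx)² = 3335 − 3249 = 86; nΣy² − (Σy)² = 121810 − 118336 = 3474
r = 457 / √(86 × 3474) = 457 / 546.5931 ≈ 0.836

0.836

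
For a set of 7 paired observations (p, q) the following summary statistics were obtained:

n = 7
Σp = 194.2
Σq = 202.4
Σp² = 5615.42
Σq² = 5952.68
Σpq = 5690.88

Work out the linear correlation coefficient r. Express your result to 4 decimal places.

r = (nΣpq − ΣpΣq) / √[(nΣp² − (Σp)²)(nΣq² − (Σq)²)]
Numerator: 7×5690.88 − 194.2×202.4 = 530.08
Denominator: √[(39307.94 − 37713.64)(41668.76 − 40965.76)] = √[1594.3 × 703] = 1058.6751
r = 530.08 / 1058.6751 ≈ 0.5007

0.5007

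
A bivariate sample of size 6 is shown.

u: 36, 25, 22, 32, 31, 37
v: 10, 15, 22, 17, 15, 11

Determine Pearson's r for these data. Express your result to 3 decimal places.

n = 6, Σu = 183, Σv = 90, Σu² = 5759, Σv² = 1444, Σuv = 2635
nΣuv − ΣuΣv = 15810 − 16470 = -660
nΣu² − (Σu)² = 34554 − 33489 = 1065; nΣv² − (Σv)² = 8664 − 8100 = 564
r = -660 / √(1065 × 564) = -660 / 775.0226 ≈ -0.852

-0.852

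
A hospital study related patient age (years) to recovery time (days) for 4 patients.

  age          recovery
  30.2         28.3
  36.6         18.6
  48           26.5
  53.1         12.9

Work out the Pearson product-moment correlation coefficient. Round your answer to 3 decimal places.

-0.580

n = 4, Σx = 167.9, Σy = 86.3, Σx² = 7375.21, Σy² = 2015.51, Σxy = 3492.41
nΣxy − ΣxΣy = 13969.64 − 14489.77 = -520.13
nΣx² − (Σx)² = 29500.84 − 28190.41 = 1310.43; nΣy² − (Σy)² = 8062.04 − 7447.69 = 614.35
r = -520.13 / √(1310.43 × 614.35) = -520.13 / 897.2528 ≈ -0.580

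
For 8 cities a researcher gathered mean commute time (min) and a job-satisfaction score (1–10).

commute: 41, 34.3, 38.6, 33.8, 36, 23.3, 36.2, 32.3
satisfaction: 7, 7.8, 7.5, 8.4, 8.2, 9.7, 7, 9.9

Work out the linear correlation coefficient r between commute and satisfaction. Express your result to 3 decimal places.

n = 8, Σx = 275.5, Σy = 65.5, Σx² = 9682.51, Σy² = 544.99, Σxy = 2222.34
nΣxy − ΣxΣy = 17778.72 − 18045.25 = -266.53
nΣx² − (Σx)² = 77460.08 − 75900.25 = 1559.83; nΣy² − (Σy)² = 4359.92 − 4290.25 = 69.67
r = -266.53 / √(1559.83 × 69.67) = -266.53 / 329.6564 ≈ -0.809

-0.809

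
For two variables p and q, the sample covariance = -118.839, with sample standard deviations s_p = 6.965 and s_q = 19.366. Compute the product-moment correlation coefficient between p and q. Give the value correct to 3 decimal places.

r = Cov(p,q) / (s_p · s_q) = -118.839 / (6.965 × 19.366)
  = -118.839 / 134.8842 ≈ -0.881

-0.881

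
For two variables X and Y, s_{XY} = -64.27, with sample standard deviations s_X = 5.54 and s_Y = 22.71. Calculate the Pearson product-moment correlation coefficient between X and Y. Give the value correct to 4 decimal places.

-0.5108

r = Cov(X,Y) / (s_X · s_Y) = -64.27 / (5.54 × 22.71)
  = -64.27 / 125.8134 ≈ -0.5108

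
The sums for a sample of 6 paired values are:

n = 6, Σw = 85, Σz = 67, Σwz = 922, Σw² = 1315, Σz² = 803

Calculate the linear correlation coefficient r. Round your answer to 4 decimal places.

-0.3485

r = (nΣwz − ΣwΣz) / √[(nΣw² − (Σw)²)(nΣz² − (Σz)²)]
Numerator: 6×922 − 85×67 = -163
Denominator: √[(7890 − 7225)(4818 − 4489)] = √[665 × 329] = 467.7446
r = -163 / 467.7446 ≈ -0.3485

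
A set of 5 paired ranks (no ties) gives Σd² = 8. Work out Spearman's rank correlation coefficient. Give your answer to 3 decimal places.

ρ = 1 − 6Σd² / [n(n²−1)] = 1 − 6×8 / (5×24)
  = 1 − 48/120 = 1 − 0.4000 ≈ 0.600

0.600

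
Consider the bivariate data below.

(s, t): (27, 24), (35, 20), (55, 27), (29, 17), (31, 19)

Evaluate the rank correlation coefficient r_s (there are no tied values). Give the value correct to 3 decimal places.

Rank s: 1, 4, 5, 2, 3
Rank t: 4, 3, 5, 1, 2
d = rank(s) − rank(t): -3, 1, 0, 1, 1; Σd² = 12
ρ = 1 − 6Σd² / [n(n²−1)] = 1 − 6×12 / (5×24) = 1 − 72/120 ≈ 0.400

0.400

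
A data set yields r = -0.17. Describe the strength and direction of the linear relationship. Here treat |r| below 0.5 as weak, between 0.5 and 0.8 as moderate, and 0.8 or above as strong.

weak negative

r = -0.17 < 0 so the relationship is negative.
|r| = 0.17, which falls in the weak range.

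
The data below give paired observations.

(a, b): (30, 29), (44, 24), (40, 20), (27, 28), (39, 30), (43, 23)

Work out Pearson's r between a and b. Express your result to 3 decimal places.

-0.598

n = 6, Σa = 223, Σb = 154, Σa² = 8535, Σb² = 4030, Σab = 5641
nΣab − ΣaΣb = 33846 − 34342 = -496
nΣa² − (Σa)² = 51210 − 49729 = 1481; nΣb² − (Σb)² = 24180 − 23716 = 464
r = -496 / √(1481 × 464) = -496 / 828.9656 ≈ -0.598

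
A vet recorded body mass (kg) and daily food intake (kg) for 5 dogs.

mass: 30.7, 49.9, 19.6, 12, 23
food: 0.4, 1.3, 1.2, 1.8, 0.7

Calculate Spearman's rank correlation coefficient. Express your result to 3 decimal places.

-0.400

Rank mass: 4, 5, 2, 1, 3
Rank food: 1, 4, 3, 5, 2
d = rank(mass) − rank(food): 3, 1, -1, -4, 1; Σd² = 28
ρ = 1 − 6Σd² / [n(n²−1)] = 1 − 6×28 / (5×24) = 1 − 168/120 ≈ -0.400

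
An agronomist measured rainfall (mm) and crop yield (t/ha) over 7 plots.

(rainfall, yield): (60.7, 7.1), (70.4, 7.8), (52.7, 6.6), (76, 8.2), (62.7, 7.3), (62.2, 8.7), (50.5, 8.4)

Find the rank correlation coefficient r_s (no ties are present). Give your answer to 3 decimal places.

Rank rainfall: 3, 6, 2, 7, 5, 4, 1
Rank yield: 2, 4, 1, 5, 3, 7, 6
d = rank(rainfall) − rank(yield): 1, 2, 1, 2, 2, -3, -5; Σd² = 48
ρ = 1 − 6Σd² / [n(n²−1)] = 1 − 6×48 / (7×48) = 1 − 288/336 ≈ 0.143

0.143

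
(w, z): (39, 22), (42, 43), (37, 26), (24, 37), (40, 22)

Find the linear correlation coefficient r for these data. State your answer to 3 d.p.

n = 5, Σw = 182, Σz = 150, Σw² = 6830, Σz² = 4862, Σwz = 5394
nΣwz − ΣwΣz = 26970 − 27300 = -330
nΣw² − (Σw)² = 34150 − 33124 = 1026; nΣz² − (Σz)² = 24310 − 22500 = 1810
r = -330 / √(1026 × 1810) = -330 / 1362.7399 ≈ -0.242

-0.242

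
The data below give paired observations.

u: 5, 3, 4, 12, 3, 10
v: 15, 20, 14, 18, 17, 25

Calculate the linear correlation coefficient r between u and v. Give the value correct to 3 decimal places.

n = 6, Σu = 37, Σv = 109, Σu² = 303, Σv² = 2059, Σuv = 708
nΣuv − ΣuΣv = 4248 − 4033 = 215
nΣu² − (Σu)² = 1818 − 1369 = 449; nΣv² − (Σv)² = 12354 − 11881 = 473
r = 215 / √(449 × 473) = 215 / 460.8438 ≈ 0.467

0.467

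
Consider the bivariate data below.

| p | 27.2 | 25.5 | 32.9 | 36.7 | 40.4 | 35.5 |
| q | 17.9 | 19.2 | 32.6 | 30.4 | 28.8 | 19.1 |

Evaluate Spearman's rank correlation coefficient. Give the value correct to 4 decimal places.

Rank p: 2, 1, 3, 5, 6, 4
Rank q: 1, 3, 6, 5, 4, 2
d = rank(p) − rank(q): 1, -2, -3, 0, 2, 2; Σd² = 22
ρ = 1 − 6Σd² / [n(n²−1)] = 1 − 6×22 / (6×35) = 1 − 132/210 ≈ 0.3714

0.3714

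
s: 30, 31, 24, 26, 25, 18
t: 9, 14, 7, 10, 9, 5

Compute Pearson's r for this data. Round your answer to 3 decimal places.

0.860

n = 6, Σs = 154, Σt = 54, Σs² = 4062, Σt² = 532, Σst = 1447
nΣst − ΣsΣt = 8682 − 8316 = 366
nΣs² − (Σs)² = 24372 − 23716 = 656; nΣt² − (Σt)² = 3192 − 2916 = 276
r = 366 / √(656 × 276) = 366 / 425.5068 ≈ 0.860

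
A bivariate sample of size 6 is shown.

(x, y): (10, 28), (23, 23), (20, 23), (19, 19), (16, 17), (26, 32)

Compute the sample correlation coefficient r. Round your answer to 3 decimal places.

0.231

n = 6, Σx = 114, Σy = 142, Σx² = 2322, Σy² = 3516, Σxy = 2734
nΣxy − ΣxΣy = 16404 − 16188 = 216
nΣx² − (Σx)² = 13932 − 12996 = 936; nΣy² − (Σy)² = 21096 − 20164 = 932
r = 216 / √(936 × 932) = 216 / 933.9979 ≈ 0.231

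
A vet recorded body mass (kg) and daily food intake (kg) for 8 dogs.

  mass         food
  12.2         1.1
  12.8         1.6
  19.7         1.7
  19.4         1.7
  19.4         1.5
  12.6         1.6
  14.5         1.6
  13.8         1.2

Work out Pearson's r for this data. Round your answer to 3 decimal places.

0.525

n = 8, Σx = 124.4, Σy = 12, Σx² = 2012.94, Σy² = 18.36, Σxy = 189.39
nΣxy − ΣxΣy = 1515.12 − 1492.8 = 22.32
nΣx² − (Σx)² = 16103.52 − 15475.36 = 628.16; nΣy² − (Σy)² = 146.88 − 144 = 2.88
r = 22.32 / √(628.16 × 2.88) = 22.32 / 42.5335 ≈ 0.525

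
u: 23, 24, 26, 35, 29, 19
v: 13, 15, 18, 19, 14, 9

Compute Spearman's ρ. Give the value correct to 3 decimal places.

0.829

Rank u: 2, 3, 4, 6, 5, 1
Rank v: 2, 4, 5, 6, 3, 1
d = rank(u) − rank(v): 0, -1, -1, 0, 2, 0; Σd² = 6
ρ = 1 − 6Σd² / [n(n²−1)] = 1 − 6×6 / (6×35) = 1 − 36/210 ≈ 0.829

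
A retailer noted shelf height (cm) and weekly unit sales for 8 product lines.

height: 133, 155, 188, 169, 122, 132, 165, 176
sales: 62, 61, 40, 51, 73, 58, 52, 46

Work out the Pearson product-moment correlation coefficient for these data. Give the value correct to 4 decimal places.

-0.9259

n = 8, Σx = 1240, Σy = 443, Σx² = 196128, Σy² = 25279, Σxy = 67078
nΣxy − ΣxΣy = 536624 − 549320 = -12696
nΣx² − (Σx)² = 1569024 − 1537600 = 31424; nΣy² − (Σy)² = 202232 − 196249 = 5983
r = -12696 / √(31424 × 5983) = -12696 / 13711.6663 ≈ -0.9259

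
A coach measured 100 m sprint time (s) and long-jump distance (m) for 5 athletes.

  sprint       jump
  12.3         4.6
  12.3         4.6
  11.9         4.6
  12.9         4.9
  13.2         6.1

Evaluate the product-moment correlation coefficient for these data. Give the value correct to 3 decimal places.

0.836

n = 5, Σx = 62.6, Σy = 24.8, Σx² = 784.84, Σy² = 124.7, Σxy = 311.63
nΣxy − ΣxΣy = 1558.15 − 1552.48 = 5.67
nΣx² − (Σx)² = 3924.2 − 3918.76 = 5.44; nΣy² − (Σy)² = 623.5 − 615.04 = 8.46
r = 5.67 / √(5.44 × 8.46) = 5.67 / 6.7840 ≈ 0.836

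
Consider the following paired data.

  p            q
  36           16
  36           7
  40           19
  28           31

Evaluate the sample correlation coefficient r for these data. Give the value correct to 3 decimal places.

-0.661

n = 4, Σp = 140, Σq = 73, Σp² = 4976, Σq² = 1627, Σpq = 2456
nΣpq − ΣpΣq = 9824 − 10220 = -396
nΣp² − (Σp)² = 19904 − 19600 = 304; nΣq² − (Σq)² = 6508 − 5329 = 1179
r = -396 / √(304 × 1179) = -396 / 598.6785 ≈ -0.661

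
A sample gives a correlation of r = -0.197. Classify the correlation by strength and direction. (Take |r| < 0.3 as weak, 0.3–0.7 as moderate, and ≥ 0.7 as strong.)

r = -0.197 < 0 so the relationship is negative.
|r| = 0.197, which falls in the weak range.

weak negative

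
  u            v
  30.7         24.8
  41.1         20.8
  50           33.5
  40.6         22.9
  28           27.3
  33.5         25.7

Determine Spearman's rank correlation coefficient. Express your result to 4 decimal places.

-0.0857

Rank u: 2, 5, 6, 4, 1, 3
Rank v: 3, 1, 6, 2, 5, 4
d = rank(u) − rank(v): -1, 4, 0, 2, -4, -1; Σd² = 38
ρ = 1 − 6Σd² / [n(n²−1)] = 1 − 6×38 / (6×35) = 1 − 228/210 ≈ -0.0857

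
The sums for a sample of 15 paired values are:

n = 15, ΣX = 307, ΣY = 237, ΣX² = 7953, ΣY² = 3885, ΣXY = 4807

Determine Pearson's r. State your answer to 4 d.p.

-0.0900

r = (nΣXY − ΣXΣY) / √[(nΣX² − (ΣX)²)(nΣY² − (ΣY)²)]
Numerator: 15×4807 − 307×237 = -654
Denominator: √[(119295 − 94249)(58275 − 56169)] = √[25046 × 2106] = 7262.7045
r = -654 / 7262.7045 ≈ -0.0900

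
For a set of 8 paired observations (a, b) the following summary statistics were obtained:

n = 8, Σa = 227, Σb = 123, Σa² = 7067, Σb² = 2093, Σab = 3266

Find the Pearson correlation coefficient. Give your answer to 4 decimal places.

r = (nΣab − ΣaΣb) / √[(nΣa² − (Σa)²)(nΣb² − (Σb)²)]
Numerator: 8×3266 − 227×123 = -1793
Denominator: √[(56536 − 51529)(16744 − 15129)] = √[5007 × 1615] = 2843.6429
r = -1793 / 2843.6429 ≈ -0.6305

-0.6305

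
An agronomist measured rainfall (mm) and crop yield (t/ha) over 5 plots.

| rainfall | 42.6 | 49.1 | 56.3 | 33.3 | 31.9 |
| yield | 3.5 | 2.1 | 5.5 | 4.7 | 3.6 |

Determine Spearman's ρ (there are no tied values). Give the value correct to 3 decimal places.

Rank rainfall: 3, 4, 5, 2, 1
Rank yield: 2, 1, 5, 4, 3
d = rank(rainfall) − rank(yield): 1, 3, 0, -2, -2; Σd² = 18
ρ = 1 − 6Σd² / [n(n²−1)] = 1 − 6×18 / (5×24) = 1 − 108/120 ≈ 0.100

0.100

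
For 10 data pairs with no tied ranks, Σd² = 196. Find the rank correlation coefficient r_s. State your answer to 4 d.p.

-0.1879

ρ = 1 − 6Σd² / [n(n²−1)] = 1 − 6×196 / (10×99)
  = 1 − 1176/990 = 1 − 1.18788 ≈ -0.1879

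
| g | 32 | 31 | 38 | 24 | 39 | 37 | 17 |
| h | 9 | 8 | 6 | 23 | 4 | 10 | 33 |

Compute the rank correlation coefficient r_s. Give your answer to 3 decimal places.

-0.857

Rank g: 4, 3, 6, 2, 7, 5, 1
Rank h: 4, 3, 2, 6, 1, 5, 7
d = rank(g) − rank(h): 0, 0, 4, -4, 6, 0, -6; Σd² = 104
ρ = 1 − 6Σd² / [n(n²−1)] = 1 − 6×104 / (7×48) = 1 − 624/336 ≈ -0.857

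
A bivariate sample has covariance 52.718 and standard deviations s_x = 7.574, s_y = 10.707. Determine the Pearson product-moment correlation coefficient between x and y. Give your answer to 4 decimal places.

r = Cov(x,y) / (s_x · s_y) = 52.718 / (7.574 × 10.707)
  = 52.718 / 81.0948 ≈ 0.6501

0.6501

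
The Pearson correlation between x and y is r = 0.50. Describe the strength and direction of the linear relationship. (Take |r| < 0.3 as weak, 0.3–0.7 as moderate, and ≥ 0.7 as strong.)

moderate positive

r = 0.50 > 0 so the relationship is positive.
|r| = 0.50, which falls in the moderate range.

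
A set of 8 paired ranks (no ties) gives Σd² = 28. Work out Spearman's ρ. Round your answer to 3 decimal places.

ρ = 1 − 6Σd² / [n(n²−1)] = 1 − 6×28 / (8×63)
  = 1 − 168/504 = 1 − 0.3333 ≈ 0.667

0.667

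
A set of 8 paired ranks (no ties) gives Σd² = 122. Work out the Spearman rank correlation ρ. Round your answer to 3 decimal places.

ρ = 1 − 6Σd² / [n(n²−1)] = 1 − 6×122 / (8×63)
  = 1 − 732/504 = 1 − 1.4524 ≈ -0.452

-0.452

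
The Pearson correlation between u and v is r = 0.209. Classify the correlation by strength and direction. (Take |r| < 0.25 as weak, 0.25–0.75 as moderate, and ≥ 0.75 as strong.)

weak positive

r = 0.209 > 0 so the relationship is positive.
|r| = 0.209, which falls in the weak range.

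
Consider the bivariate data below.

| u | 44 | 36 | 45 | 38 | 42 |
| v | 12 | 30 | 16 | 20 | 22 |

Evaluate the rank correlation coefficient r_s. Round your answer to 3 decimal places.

Rank u: 4, 1, 5, 2, 3
Rank v: 1, 5, 2, 3, 4
d = rank(u) − rank(v): 3, -4, 3, -1, -1; Σd² = 36
ρ = 1 − 6Σd² / [n(n²−1)] = 1 − 6×36 / (5×24) = 1 − 216/120 ≈ -0.800

-0.800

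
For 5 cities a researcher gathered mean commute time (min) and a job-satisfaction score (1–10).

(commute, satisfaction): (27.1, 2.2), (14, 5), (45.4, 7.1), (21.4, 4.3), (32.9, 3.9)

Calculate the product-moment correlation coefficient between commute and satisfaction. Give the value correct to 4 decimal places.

0.4559

n = 5, Σx = 140.8, Σy = 22.5, Σx² = 4531.94, Σy² = 113.95, Σxy = 672.29
nΣxy − ΣxΣy = 3361.45 − 3168 = 193.45
nΣx² − (Σx)² = 22659.7 − 19824.64 = 2835.06; nΣy² − (Σy)² = 569.75 − 506.25 = 63.5
r = 193.45 / √(2835.06 × 63.5) = 193.45 / 424.2951 ≈ 0.4559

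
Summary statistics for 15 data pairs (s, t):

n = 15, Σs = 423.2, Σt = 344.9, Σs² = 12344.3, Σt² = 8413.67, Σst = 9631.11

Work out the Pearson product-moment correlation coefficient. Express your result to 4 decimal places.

r = (nΣst − ΣsΣt) / √[(nΣs² − (Σs)²)(nΣt² − (Σt)²)]
Numerator: 15×9631.11 − 423.2×344.9 = -1495.03
Denominator: √[(185164.5 − 179098.24)(126205.05 − 118956.01)] = √[6066.26 × 7249.04] = 6631.3318
r = -1495.03 / 6631.3318 ≈ -0.2254

-0.2254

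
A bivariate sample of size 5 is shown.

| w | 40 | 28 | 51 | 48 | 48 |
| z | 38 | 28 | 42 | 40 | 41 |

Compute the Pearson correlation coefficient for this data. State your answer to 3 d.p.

n = 5, Σw = 215, Σz = 189, Σw² = 9593, Σz² = 7273, Σwz = 8334
nΣwz − ΣwΣz = 41670 − 40635 = 1035
nΣw² − (Σw)² = 47965 − 46225 = 1740; nΣz² − (Σz)² = 36365 − 35721 = 644
r = 1035 / √(1740 × 644) = 1035 / 1058.5651 ≈ 0.978

0.978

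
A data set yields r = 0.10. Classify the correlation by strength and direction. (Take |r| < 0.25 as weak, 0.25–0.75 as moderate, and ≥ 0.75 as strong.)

r = 0.10 > 0 so the relationship is positive.
|r| = 0.10, which falls in the weak range.

weak positive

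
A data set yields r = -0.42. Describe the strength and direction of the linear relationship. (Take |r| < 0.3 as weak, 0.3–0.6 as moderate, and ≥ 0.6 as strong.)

r = -0.42 < 0 so the relationship is negative.
|r| = 0.42, which falls in the moderate range.

moderate negative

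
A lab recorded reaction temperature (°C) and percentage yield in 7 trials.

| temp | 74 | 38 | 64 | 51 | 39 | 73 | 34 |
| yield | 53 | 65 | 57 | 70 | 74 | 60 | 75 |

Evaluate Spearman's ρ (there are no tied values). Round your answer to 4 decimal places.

-0.8571

Rank temp: 7, 2, 5, 4, 3, 6, 1
Rank yield: 1, 4, 2, 5, 6, 3, 7
d = rank(temp) − rank(yield): 6, -2, 3, -1, -3, 3, -6; Σd² = 104
ρ = 1 − 6Σd² / [n(n²−1)] = 1 − 6×104 / (7×48) = 1 − 624/336 ≈ -0.8571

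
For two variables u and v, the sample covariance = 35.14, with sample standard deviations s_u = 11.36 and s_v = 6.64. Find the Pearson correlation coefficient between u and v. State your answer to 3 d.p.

r = Cov(u,v) / (s_u · s_v) = 35.14 / (11.36 × 6.64)
  = 35.14 / 75.4304 ≈ 0.466

0.466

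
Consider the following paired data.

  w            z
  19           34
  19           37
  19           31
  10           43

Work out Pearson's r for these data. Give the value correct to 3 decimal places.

n = 4, Σw = 67, Σz = 145, Σw² = 1183, Σz² = 5335, Σwz = 2368
nΣwz − ΣwΣz = 9472 − 9715 = -243
nΣw² − (Σw)² = 4732 − 4489 = 243; nΣz² − (Σz)² = 21340 − 21025 = 315
r = -243 / √(243 × 315) = -243 / 276.6677 ≈ -0.878

-0.878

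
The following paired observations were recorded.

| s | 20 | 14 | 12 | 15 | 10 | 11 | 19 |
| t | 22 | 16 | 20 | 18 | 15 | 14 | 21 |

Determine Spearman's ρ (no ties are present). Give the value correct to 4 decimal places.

Rank s: 7, 4, 3, 5, 1, 2, 6
Rank t: 7, 3, 5, 4, 2, 1, 6
d = rank(s) − rank(t): 0, 1, -2, 1, -1, 1, 0; Σd² = 8
ρ = 1 − 6Σd² / [n(n²−1)] = 1 − 6×8 / (7×48) = 1 − 48/336 ≈ 0.8571

0.8571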